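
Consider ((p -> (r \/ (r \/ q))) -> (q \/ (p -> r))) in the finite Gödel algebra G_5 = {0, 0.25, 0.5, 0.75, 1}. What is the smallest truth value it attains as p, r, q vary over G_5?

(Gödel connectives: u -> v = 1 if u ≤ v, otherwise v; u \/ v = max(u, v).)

0.25

The minimum is attained at p = 0.25, r = 0, q = 0.25:
  (r \/ q) = max(0, 0.25) = 0.25
  (r \/ (r \/ q)) = max(0, 0.25) = 0.25
  (p -> (r \/ (r \/ q))): 0.25 ≤ 0.25, so result = 1
  (p -> r): 0.25 > 0, so result = 0
  (q \/ (p -> r)) = max(0.25, 0) = 0.25
  ((p -> (r \/ (r \/ q))) -> (q \/ (p -> r))): 1 > 0.25, so result = 0.25
Checking all 125 assignments confirms none give a value below 0.25.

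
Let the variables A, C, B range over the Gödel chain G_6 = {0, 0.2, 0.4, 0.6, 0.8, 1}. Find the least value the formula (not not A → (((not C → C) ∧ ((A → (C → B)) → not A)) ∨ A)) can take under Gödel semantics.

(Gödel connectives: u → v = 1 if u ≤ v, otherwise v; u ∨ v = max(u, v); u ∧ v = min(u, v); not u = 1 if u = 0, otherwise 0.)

The minimum is attained at A = 0.2, C = 0, B = 0:
  not A: Gödel ¬ of 0.2 = 0 (operand ≠ 0)
  not not A: Gödel ¬ of 0 = 1 (operand is 0)
  not C: Gödel ¬ of 0 = 1 (operand is 0)
  (not C → C): 1 > 0, so result = 0
  (C → B): 0 ≤ 0, so result = 1
  (A → (C → B)): 0.2 ≤ 1, so result = 1
  not A: Gödel ¬ of 0.2 = 0 (operand ≠ 0)
  ((A → (C → B)) → not A): 1 > 0, so result = 0
  ((not C → C) ∧ ((A → (C → B)) → not A)) = min(0, 0) = 0
  (((not C → C) ∧ ((A → (C → B)) → not A)) ∨ A) = max(0, 0.2) = 0.2
  (not not A → (((not C → C) ∧ ((A → (C → B)) → not A)) ∨ A)): 1 > 0.2, so result = 0.2
Checking all 216 assignments confirms none give a value below 0.20.

0.20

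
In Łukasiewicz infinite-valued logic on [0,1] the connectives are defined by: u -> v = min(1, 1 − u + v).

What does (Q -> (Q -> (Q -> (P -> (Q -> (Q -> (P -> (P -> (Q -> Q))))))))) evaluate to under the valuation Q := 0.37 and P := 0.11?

(Q -> Q): min(1, 1 − 0.37 + 0.37) = 1
(P -> (Q -> Q)): min(1, 1 − 0.11 + 1) = 1
(P -> (P -> (Q -> Q))): min(1, 1 − 0.11 + 1) = 1
(Q -> (P -> (P -> (Q -> Q)))): min(1, 1 − 0.37 + 1) = 1
(Q -> (Q -> (P -> (P -> (Q -> Q))))): min(1, 1 − 0.37 + 1) = 1
(P -> (Q -> (Q -> (P -> (P -> (Q -> Q)))))): min(1, 1 − 0.11 + 1) = 1
(Q -> (P -> (Q -> (Q -> (P -> (P -> (Q -> Q))))))): min(1, 1 − 0.37 + 1) = 1
(Q -> (Q -> (P -> (Q -> (Q -> (P -> (P -> (Q -> Q)))))))): min(1, 1 − 0.37 + 1) = 1
(Q -> (Q -> (Q -> (P -> (Q -> (Q -> (P -> (P -> (Q -> Q))))))))): min(1, 1 − 0.37 + 1) = 1

1.00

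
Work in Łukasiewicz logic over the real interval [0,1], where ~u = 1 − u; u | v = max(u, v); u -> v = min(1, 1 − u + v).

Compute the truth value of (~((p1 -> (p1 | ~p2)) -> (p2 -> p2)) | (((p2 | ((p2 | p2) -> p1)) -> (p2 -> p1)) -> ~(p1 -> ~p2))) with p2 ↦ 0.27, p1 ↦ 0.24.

~p2: Łukasiewicz ¬ gives 1 − 0.27 = 0.73
(p1 | ~p2) = max(0.24, 0.73) = 0.73
(p1 -> (p1 | ~p2)): min(1, 1 − 0.24 + 0.73) = 1
(p2 -> p2): min(1, 1 − 0.27 + 0.27) = 1
((p1 -> (p1 | ~p2)) -> (p2 -> p2)): min(1, 1 − 1 + 1) = 1
~((p1 -> (p1 | ~p2)) -> (p2 -> p2)): Łukasiewicz ¬ gives 1 − 1 = 0
(p2 | p2) = max(0.27, 0.27) = 0.27
((p2 | p2) -> p1): min(1, 1 − 0.27 + 0.24) = 0.97
(p2 | ((p2 | p2) -> p1)) = max(0.27, 0.97) = 0.97
(p2 -> p1): min(1, 1 − 0.27 + 0.24) = 0.97
((p2 | ((p2 | p2) -> p1)) -> (p2 -> p1)): min(1, 1 − 0.97 + 0.97) = 1
~p2: Łukasiewicz ¬ gives 1 − 0.27 = 0.73
(p1 -> ~p2): min(1, 1 − 0.24 + 0.73) = 1
~(p1 -> ~p2): Łukasiewicz ¬ gives 1 − 1 = 0
(((p2 | ((p2 | p2) -> p1)) -> (p2 -> p1)) -> ~(p1 -> ~p2)): min(1, 1 − 1 + 0) = 0
(~((p1 -> (p1 | ~p2)) -> (p2 -> p2)) | (((p2 | ((p2 | p2) -> p1)) -> (p2 -> p1)) -> ~(p1 -> ~p2))) = max(0, 0) = 0

0.00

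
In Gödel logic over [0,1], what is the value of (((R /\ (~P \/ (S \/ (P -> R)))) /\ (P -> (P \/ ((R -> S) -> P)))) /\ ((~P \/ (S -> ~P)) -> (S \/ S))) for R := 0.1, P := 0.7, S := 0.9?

~P: Gödel ¬ of 0.7 = 0 (operand ≠ 0)
(P -> R): 0.7 > 0.1, so result = 0.1
(S \/ (P -> R)) = max(0.9, 0.1) = 0.9
(~P \/ (S \/ (P -> R))) = max(0, 0.9) = 0.9
(R /\ (~P \/ (S \/ (P -> R)))) = min(0.1, 0.9) = 0.1
(R -> S): 0.1 ≤ 0.9, so result = 1
((R -> S) -> P): 1 > 0.7, so result = 0.7
(P \/ ((R -> S) -> P)) = max(0.7, 0.7) = 0.7
(P -> (P \/ ((R -> S) -> P))): 0.7 ≤ 0.7, so result = 1
((R /\ (~P \/ (S \/ (P -> R)))) /\ (P -> (P \/ ((R -> S) -> P)))) = min(0.1, 1) = 0.1
~P: Gödel ¬ of 0.7 = 0 (operand ≠ 0)
~P: Gödel ¬ of 0.7 = 0 (operand ≠ 0)
(S -> ~P): 0.9 > 0, so result = 0
(~P \/ (S -> ~P)) = max(0, 0) = 0
(S \/ S) = max(0.9, 0.9) = 0.9
((~P \/ (S -> ~P)) -> (S \/ S)): 0 ≤ 0.9, so result = 1
(((R /\ (~P \/ (S \/ (P -> R)))) /\ (P -> (P \/ ((R -> S) -> P)))) /\ ((~P \/ (S -> ~P)) -> (S \/ S))) = min(0.1, 1) = 0.1

0.10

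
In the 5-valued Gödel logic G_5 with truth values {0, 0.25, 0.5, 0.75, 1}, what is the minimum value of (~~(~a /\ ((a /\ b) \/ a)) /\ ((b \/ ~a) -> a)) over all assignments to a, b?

The minimum is attained at a = 0, b = 0:
  ~a: Gödel ¬ of 0 = 1 (operand is 0)
  (a /\ b) = min(0, 0) = 0
  ((a /\ b) \/ a) = max(0, 0) = 0
  (~a /\ ((a /\ b) \/ a)) = min(1, 0) = 0
  ~(~a /\ ((a /\ b) \/ a)): Gödel ¬ of 0 = 1 (operand is 0)
  ~~(~a /\ ((a /\ b) \/ a)): Gödel ¬ of 1 = 0 (operand ≠ 0)
  ~a: Gödel ¬ of 0 = 1 (operand is 0)
  (b \/ ~a) = max(0, 1) = 1
  ((b \/ ~a) -> a): 1 > 0, so result = 0
  (~~(~a /\ ((a /\ b) \/ a)) /\ ((b \/ ~a) -> a)) = min(0, 0) = 0
Checking all 25 assignments confirms none give a value below 0.00.

0.00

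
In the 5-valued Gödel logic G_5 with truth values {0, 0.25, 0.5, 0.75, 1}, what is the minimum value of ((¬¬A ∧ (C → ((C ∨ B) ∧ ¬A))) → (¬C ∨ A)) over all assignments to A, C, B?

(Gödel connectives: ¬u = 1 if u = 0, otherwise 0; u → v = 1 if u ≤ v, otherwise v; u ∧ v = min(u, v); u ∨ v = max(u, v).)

Every assignment gives 1. For instance at A = 0, C = 0, B = 0:
  ¬A: Gödel ¬ of 0 = 1 (operand is 0)
  ¬¬A: Gödel ¬ of 1 = 0 (operand ≠ 0)
  (C ∨ B) = max(0, 0) = 0
  ¬A: Gödel ¬ of 0 = 1 (operand is 0)
  ((C ∨ B) ∧ ¬A) = min(0, 1) = 0
  (C → ((C ∨ B) ∧ ¬A)): 0 ≤ 0, so result = 1
  (¬¬A ∧ (C → ((C ∨ B) ∧ ¬A))) = min(0, 1) = 0
  ¬C: Gödel ¬ of 0 = 1 (operand is 0)
  (¬C ∨ A) = max(1, 0) = 1
  ((¬¬A ∧ (C → ((C ∨ B) ∧ ¬A))) → (¬C ∨ A)): 0 ≤ 1, so result = 1
All 125 assignments give value 1 — the formula is a G_5-tautology.

1.00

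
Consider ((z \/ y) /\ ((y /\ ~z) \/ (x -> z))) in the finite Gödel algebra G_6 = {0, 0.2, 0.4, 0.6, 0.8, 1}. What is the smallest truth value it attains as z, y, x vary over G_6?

The minimum is attained at z = 0, y = 0, x = 0:
  (z \/ y) = max(0, 0) = 0
  ~z: Gödel ¬ of 0 = 1 (operand is 0)
  (y /\ ~z) = min(0, 1) = 0
  (x -> z): 0 ≤ 0, so result = 1
  ((y /\ ~z) \/ (x -> z)) = max(0, 1) = 1
  ((z \/ y) /\ ((y /\ ~z) \/ (x -> z))) = min(0, 1) = 0
Checking all 216 assignments confirms none give a value below 0.00.

0.00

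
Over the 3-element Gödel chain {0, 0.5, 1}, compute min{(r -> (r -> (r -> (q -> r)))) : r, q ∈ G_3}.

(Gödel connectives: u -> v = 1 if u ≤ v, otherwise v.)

1.00

Every assignment gives 1. For instance at r = 0, q = 0:
  (q -> r): 0 ≤ 0, so result = 1
  (r -> (q -> r)): 0 ≤ 1, so result = 1
  (r -> (r -> (q -> r))): 0 ≤ 1, so result = 1
  (r -> (r -> (r -> (q -> r)))): 0 ≤ 1, so result = 1
All 9 assignments give value 1 — the formula is a G_3-tautology.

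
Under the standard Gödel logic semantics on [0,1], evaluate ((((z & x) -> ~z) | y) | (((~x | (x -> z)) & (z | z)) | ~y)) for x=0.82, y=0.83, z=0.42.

(z & x) = min(0.42, 0.82) = 0.42
~z: Gödel ¬ of 0.42 = 0 (operand ≠ 0)
((z & x) -> ~z): 0.42 > 0, so result = 0
(((z & x) -> ~z) | y) = max(0, 0.83) = 0.83
~x: Gödel ¬ of 0.82 = 0 (operand ≠ 0)
(x -> z): 0.82 > 0.42, so result = 0.42
(~x | (x -> z)) = max(0, 0.42) = 0.42
(z | z) = max(0.42, 0.42) = 0.42
((~x | (x -> z)) & (z | z)) = min(0.42, 0.42) = 0.42
~y: Gödel ¬ of 0.83 = 0 (operand ≠ 0)
(((~x | (x -> z)) & (z | z)) | ~y) = max(0.42, 0) = 0.42
((((z & x) -> ~z) | y) | (((~x | (x -> z)) & (z | z)) | ~y)) = max(0.83, 0.42) = 0.83

0.83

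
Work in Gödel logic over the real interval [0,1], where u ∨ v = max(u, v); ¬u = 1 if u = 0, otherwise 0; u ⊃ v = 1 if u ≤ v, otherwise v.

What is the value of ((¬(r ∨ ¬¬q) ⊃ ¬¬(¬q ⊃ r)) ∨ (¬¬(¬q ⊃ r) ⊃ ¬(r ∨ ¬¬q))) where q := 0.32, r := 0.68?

1.00

¬q: Gödel ¬ of 0.32 = 0 (operand ≠ 0)
¬¬q: Gödel ¬ of 0 = 1 (operand is 0)
(r ∨ ¬¬q) = max(0.68, 1) = 1
¬(r ∨ ¬¬q): Gödel ¬ of 1 = 0 (operand ≠ 0)
¬q: Gödel ¬ of 0.32 = 0 (operand ≠ 0)
(¬q ⊃ r): 0 ≤ 0.68, so result = 1
¬(¬q ⊃ r): Gödel ¬ of 1 = 0 (operand ≠ 0)
¬¬(¬q ⊃ r): Gödel ¬ of 0 = 1 (operand is 0)
(¬(r ∨ ¬¬q) ⊃ ¬¬(¬q ⊃ r)): 0 ≤ 1, so result = 1
¬q: Gödel ¬ of 0.32 = 0 (operand ≠ 0)
(¬q ⊃ r): 0 ≤ 0.68, so result = 1
¬(¬q ⊃ r): Gödel ¬ of 1 = 0 (operand ≠ 0)
¬¬(¬q ⊃ r): Gödel ¬ of 0 = 1 (operand is 0)
¬q: Gödel ¬ of 0.32 = 0 (operand ≠ 0)
¬¬q: Gödel ¬ of 0 = 1 (operand is 0)
(r ∨ ¬¬q) = max(0.68, 1) = 1
¬(r ∨ ¬¬q): Gödel ¬ of 1 = 0 (operand ≠ 0)
(¬¬(¬q ⊃ r) ⊃ ¬(r ∨ ¬¬q)): 1 > 0, so result = 0
((¬(r ∨ ¬¬q) ⊃ ¬¬(¬q ⊃ r)) ∨ (¬¬(¬q ⊃ r) ⊃ ¬(r ∨ ¬¬q))) = max(1, 0) = 1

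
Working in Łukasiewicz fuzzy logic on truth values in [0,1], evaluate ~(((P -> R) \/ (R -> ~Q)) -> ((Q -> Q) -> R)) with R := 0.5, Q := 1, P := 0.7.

0.30

(P -> R): min(1, 1 − 0.7 + 0.5) = 0.8
~Q: Łukasiewicz ¬ gives 1 − 1 = 0
(R -> ~Q): min(1, 1 − 0.5 + 0) = 0.5
((P -> R) \/ (R -> ~Q)) = max(0.8, 0.5) = 0.8
(Q -> Q): min(1, 1 − 1 + 1) = 1
((Q -> Q) -> R): min(1, 1 − 1 + 0.5) = 0.5
(((P -> R) \/ (R -> ~Q)) -> ((Q -> Q) -> R)): min(1, 1 − 0.8 + 0.5) = 0.7
~(((P -> R) \/ (R -> ~Q)) -> ((Q -> Q) -> R)): Łukasiewicz ¬ gives 1 − 0.7 = 0.3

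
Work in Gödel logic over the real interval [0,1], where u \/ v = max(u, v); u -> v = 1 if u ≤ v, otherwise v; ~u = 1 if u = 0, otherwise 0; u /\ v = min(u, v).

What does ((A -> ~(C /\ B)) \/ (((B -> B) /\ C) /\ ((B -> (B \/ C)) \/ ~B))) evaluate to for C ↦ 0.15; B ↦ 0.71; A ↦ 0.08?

(C /\ B) = min(0.15, 0.71) = 0.15
~(C /\ B): Gödel ¬ of 0.15 = 0 (operand ≠ 0)
(A -> ~(C /\ B)): 0.08 > 0, so result = 0
(B -> B): 0.71 ≤ 0.71, so result = 1
((B -> B) /\ C) = min(1, 0.15) = 0.15
(B \/ C) = max(0.71, 0.15) = 0.71
(B -> (B \/ C)): 0.71 ≤ 0.71, so result = 1
~B: Gödel ¬ of 0.71 = 0 (operand ≠ 0)
((B -> (B \/ C)) \/ ~B) = max(1, 0) = 1
(((B -> B) /\ C) /\ ((B -> (B \/ C)) \/ ~B)) = min(0.15, 1) = 0.15
((A -> ~(C /\ B)) \/ (((B -> B) /\ C) /\ ((B -> (B \/ C)) \/ ~B))) = max(0, 0.15) = 0.15

0.15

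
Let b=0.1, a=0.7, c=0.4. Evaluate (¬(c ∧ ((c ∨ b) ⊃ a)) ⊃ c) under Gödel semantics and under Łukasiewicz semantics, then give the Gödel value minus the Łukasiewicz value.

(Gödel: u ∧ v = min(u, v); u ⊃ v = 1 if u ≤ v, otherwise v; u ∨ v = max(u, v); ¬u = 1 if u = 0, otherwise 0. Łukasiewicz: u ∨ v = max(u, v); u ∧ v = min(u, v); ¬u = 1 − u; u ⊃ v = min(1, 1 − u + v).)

Gödel evaluation:
  (c ∨ b) = max(0.4, 0.1) = 0.4
  ((c ∨ b) ⊃ a): 0.4 ≤ 0.7, so result = 1
  (c ∧ ((c ∨ b) ⊃ a)) = min(0.4, 1) = 0.4
  ¬(c ∧ ((c ∨ b) ⊃ a)): Gödel ¬ of 0.4 = 0 (operand ≠ 0)
  (¬(c ∧ ((c ∨ b) ⊃ a)) ⊃ c): 0 ≤ 0.4, so result = 1
  Gödel value = 1
Łukasiewicz evaluation:
  (c ∨ b) = max(0.4, 0.1) = 0.4
  ((c ∨ b) ⊃ a): min(1, 1 − 0.4 + 0.7) = 1
  (c ∧ ((c ∨ b) ⊃ a)) = min(0.4, 1) = 0.4
  ¬(c ∧ ((c ∨ b) ⊃ a)): Łukasiewicz ¬ gives 1 − 0.4 = 0.6
  (¬(c ∧ ((c ∨ b) ⊃ a)) ⊃ c): min(1, 1 − 0.6 + 0.4) = 0.8
  Łukasiewicz value = 0.8
Difference: 1 − 0.8 = 0.20

0.20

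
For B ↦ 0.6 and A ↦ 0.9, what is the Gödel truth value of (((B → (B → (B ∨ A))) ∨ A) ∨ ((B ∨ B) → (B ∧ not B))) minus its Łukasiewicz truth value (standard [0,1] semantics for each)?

0.00

Gödel evaluation:
  (B ∨ A) = max(0.6, 0.9) = 0.9
  (B → (B ∨ A)): 0.6 ≤ 0.9, so result = 1
  (B → (B → (B ∨ A))): 0.6 ≤ 1, so result = 1
  ((B → (B → (B ∨ A))) ∨ A) = max(1, 0.9) = 1
  (B ∨ B) = max(0.6, 0.6) = 0.6
  not B: Gödel ¬ of 0.6 = 0 (operand ≠ 0)
  (B ∧ not B) = min(0.6, 0) = 0
  ((B ∨ B) → (B ∧ not B)): 0.6 > 0, so result = 0
  (((B → (B → (B ∨ A))) ∨ A) ∨ ((B ∨ B) → (B ∧ not B))) = max(1, 0) = 1
  Gödel value = 1
Łukasiewicz evaluation:
  (B ∨ A) = max(0.6, 0.9) = 0.9
  (B → (B ∨ A)): min(1, 1 − 0.6 + 0.9) = 1
  (B → (B → (B ∨ A))): min(1, 1 − 0.6 + 1) = 1
  ((B → (B → (B ∨ A))) ∨ A) = max(1, 0.9) = 1
  (B ∨ B) = max(0.6, 0.6) = 0.6
  not B: Łukasiewicz ¬ gives 1 − 0.6 = 0.4
  (B ∧ not B) = min(0.6, 0.4) = 0.4
  ((B ∨ B) → (B ∧ not B)): min(1, 1 − 0.6 + 0.4) = 0.8
  (((B → (B → (B ∨ A))) ∨ A) ∨ ((B ∨ B) → (B ∧ not B))) = max(1, 0.8) = 1
  Łukasiewicz value = 1
Difference: 1 − 1 = 0.00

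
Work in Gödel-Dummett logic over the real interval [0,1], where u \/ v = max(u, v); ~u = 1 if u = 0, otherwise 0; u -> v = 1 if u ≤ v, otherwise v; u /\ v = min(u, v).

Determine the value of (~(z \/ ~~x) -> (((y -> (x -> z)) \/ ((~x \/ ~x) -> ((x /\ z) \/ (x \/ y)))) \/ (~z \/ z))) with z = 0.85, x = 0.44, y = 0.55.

~x: Gödel ¬ of 0.44 = 0 (operand ≠ 0)
~~x: Gödel ¬ of 0 = 1 (operand is 0)
(z \/ ~~x) = max(0.85, 1) = 1
~(z \/ ~~x): Gödel ¬ of 1 = 0 (operand ≠ 0)
(x -> z): 0.44 ≤ 0.85, so result = 1
(y -> (x -> z)): 0.55 ≤ 1, so result = 1
~x: Gödel ¬ of 0.44 = 0 (operand ≠ 0)
~x: Gödel ¬ of 0.44 = 0 (operand ≠ 0)
(~x \/ ~x) = max(0, 0) = 0
(x /\ z) = min(0.44, 0.85) = 0.44
(x \/ y) = max(0.44, 0.55) = 0.55
((x /\ z) \/ (x \/ y)) = max(0.44, 0.55) = 0.55
((~x \/ ~x) -> ((x /\ z) \/ (x \/ y))): 0 ≤ 0.55, so result = 1
((y -> (x -> z)) \/ ((~x \/ ~x) -> ((x /\ z) \/ (x \/ y)))) = max(1, 1) = 1
~z: Gödel ¬ of 0.85 = 0 (operand ≠ 0)
(~z \/ z) = max(0, 0.85) = 0.85
(((y -> (x -> z)) \/ ((~x \/ ~x) -> ((x /\ z) \/ (x \/ y)))) \/ (~z \/ z)) = max(1, 0.85) = 1
(~(z \/ ~~x) -> (((y -> (x -> z)) \/ ((~x \/ ~x) -> ((x /\ z) \/ (x \/ y)))) \/ (~z \/ z))): 0 ≤ 1, so result = 1

1.00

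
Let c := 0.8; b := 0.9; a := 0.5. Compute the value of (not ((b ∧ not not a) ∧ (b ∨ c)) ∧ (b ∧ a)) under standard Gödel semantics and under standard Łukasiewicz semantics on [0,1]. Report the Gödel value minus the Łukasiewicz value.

-0.50

Gödel evaluation:
  not a: Gödel ¬ of 0.5 = 0 (operand ≠ 0)
  not not a: Gödel ¬ of 0 = 1 (operand is 0)
  (b ∧ not not a) = min(0.9, 1) = 0.9
  (b ∨ c) = max(0.9, 0.8) = 0.9
  ((b ∧ not not a) ∧ (b ∨ c)) = min(0.9, 0.9) = 0.9
  not ((b ∧ not not a) ∧ (b ∨ c)): Gödel ¬ of 0.9 = 0 (operand ≠ 0)
  (b ∧ a) = min(0.9, 0.5) = 0.5
  (not ((b ∧ not not a) ∧ (b ∨ c)) ∧ (b ∧ a)) = min(0, 0.5) = 0
  Gödel value = 0
Łukasiewicz evaluation:
  not a: Łukasiewicz ¬ gives 1 − 0.5 = 0.5
  not not a: Łukasiewicz ¬ gives 1 − 0.5 = 0.5
  (b ∧ not not a) = min(0.9, 0.5) = 0.5
  (b ∨ c) = max(0.9, 0.8) = 0.9
  ((b ∧ not not a) ∧ (b ∨ c)) = min(0.5, 0.9) = 0.5
  not ((b ∧ not not a) ∧ (b ∨ c)): Łukasiewicz ¬ gives 1 − 0.5 = 0.5
  (b ∧ a) = min(0.9, 0.5) = 0.5
  (not ((b ∧ not not a) ∧ (b ∨ c)) ∧ (b ∧ a)) = min(0.5, 0.5) = 0.5
  Łukasiewicz value = 0.5
Difference: 0 − 0.5 = -0.50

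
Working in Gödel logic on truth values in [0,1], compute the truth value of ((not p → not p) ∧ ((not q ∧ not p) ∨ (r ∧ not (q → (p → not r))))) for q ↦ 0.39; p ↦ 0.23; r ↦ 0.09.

not p: Gödel ¬ of 0.23 = 0 (operand ≠ 0)
not p: Gödel ¬ of 0.23 = 0 (operand ≠ 0)
(not p → not p): 0 ≤ 0, so result = 1
not q: Gödel ¬ of 0.39 = 0 (operand ≠ 0)
not p: Gödel ¬ of 0.23 = 0 (operand ≠ 0)
(not q ∧ not p) = min(0, 0) = 0
not r: Gödel ¬ of 0.09 = 0 (operand ≠ 0)
(p → not r): 0.23 > 0, so result = 0
(q → (p → not r)): 0.39 > 0, so result = 0
not (q → (p → not r)): Gödel ¬ of 0 = 1 (operand is 0)
(r ∧ not (q → (p → not r))) = min(0.09, 1) = 0.09
((not q ∧ not p) ∨ (r ∧ not (q → (p → not r)))) = max(0, 0.09) = 0.09
((not p → not p) ∧ ((not q ∧ not p) ∨ (r ∧ not (q → (p → not r))))) = min(1, 0.09) = 0.09

0.09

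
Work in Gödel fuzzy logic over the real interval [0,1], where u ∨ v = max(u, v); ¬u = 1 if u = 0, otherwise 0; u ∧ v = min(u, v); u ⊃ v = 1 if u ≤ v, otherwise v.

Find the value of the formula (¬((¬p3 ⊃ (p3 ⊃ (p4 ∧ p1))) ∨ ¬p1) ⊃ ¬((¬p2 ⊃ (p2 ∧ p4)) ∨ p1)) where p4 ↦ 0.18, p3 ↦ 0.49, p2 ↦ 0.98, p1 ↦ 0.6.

¬p3: Gödel ¬ of 0.49 = 0 (operand ≠ 0)
(p4 ∧ p1) = min(0.18, 0.6) = 0.18
(p3 ⊃ (p4 ∧ p1)): 0.49 > 0.18, so result = 0.18
(¬p3 ⊃ (p3 ⊃ (p4 ∧ p1))): 0 ≤ 0.18, so result = 1
¬p1: Gödel ¬ of 0.6 = 0 (operand ≠ 0)
((¬p3 ⊃ (p3 ⊃ (p4 ∧ p1))) ∨ ¬p1) = max(1, 0) = 1
¬((¬p3 ⊃ (p3 ⊃ (p4 ∧ p1))) ∨ ¬p1): Gödel ¬ of 1 = 0 (operand ≠ 0)
¬p2: Gödel ¬ of 0.98 = 0 (operand ≠ 0)
(p2 ∧ p4) = min(0.98, 0.18) = 0.18
(¬p2 ⊃ (p2 ∧ p4)): 0 ≤ 0.18, so result = 1
((¬p2 ⊃ (p2 ∧ p4)) ∨ p1) = max(1, 0.6) = 1
¬((¬p2 ⊃ (p2 ∧ p4)) ∨ p1): Gödel ¬ of 1 = 0 (operand ≠ 0)
(¬((¬p3 ⊃ (p3 ⊃ (p4 ∧ p1))) ∨ ¬p1) ⊃ ¬((¬p2 ⊃ (p2 ∧ p4)) ∨ p1)): 0 ≤ 0, so result = 1

1.00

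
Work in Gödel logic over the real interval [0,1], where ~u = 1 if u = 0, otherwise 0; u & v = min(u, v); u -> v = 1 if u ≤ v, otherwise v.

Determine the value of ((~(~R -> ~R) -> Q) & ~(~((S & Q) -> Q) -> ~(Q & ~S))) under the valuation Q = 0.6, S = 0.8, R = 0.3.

0.00

~R: Gödel ¬ of 0.3 = 0 (operand ≠ 0)
~R: Gödel ¬ of 0.3 = 0 (operand ≠ 0)
(~R -> ~R): 0 ≤ 0, so result = 1
~(~R -> ~R): Gödel ¬ of 1 = 0 (operand ≠ 0)
(~(~R -> ~R) -> Q): 0 ≤ 0.6, so result = 1
(S & Q) = min(0.8, 0.6) = 0.6
((S & Q) -> Q): 0.6 ≤ 0.6, so result = 1
~((S & Q) -> Q): Gödel ¬ of 1 = 0 (operand ≠ 0)
~S: Gödel ¬ of 0.8 = 0 (operand ≠ 0)
(Q & ~S) = min(0.6, 0) = 0
~(Q & ~S): Gödel ¬ of 0 = 1 (operand is 0)
(~((S & Q) -> Q) -> ~(Q & ~S)): 0 ≤ 1, so result = 1
~(~((S & Q) -> Q) -> ~(Q & ~S)): Gödel ¬ of 1 = 0 (operand ≠ 0)
((~(~R -> ~R) -> Q) & ~(~((S & Q) -> Q) -> ~(Q & ~S))) = min(1, 0) = 0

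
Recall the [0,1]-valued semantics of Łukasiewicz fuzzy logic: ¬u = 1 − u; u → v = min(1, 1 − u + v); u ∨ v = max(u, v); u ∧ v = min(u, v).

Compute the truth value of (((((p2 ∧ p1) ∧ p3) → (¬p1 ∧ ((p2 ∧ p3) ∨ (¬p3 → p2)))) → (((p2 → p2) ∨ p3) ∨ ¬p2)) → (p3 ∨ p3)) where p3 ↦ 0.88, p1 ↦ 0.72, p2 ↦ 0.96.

(p2 ∧ p1) = min(0.96, 0.72) = 0.72
((p2 ∧ p1) ∧ p3) = min(0.72, 0.88) = 0.72
¬p1: Łukasiewicz ¬ gives 1 − 0.72 = 0.28
(p2 ∧ p3) = min(0.96, 0.88) = 0.88
¬p3: Łukasiewicz ¬ gives 1 − 0.88 = 0.12
(¬p3 → p2): min(1, 1 − 0.12 + 0.96) = 1
((p2 ∧ p3) ∨ (¬p3 → p2)) = max(0.88, 1) = 1
(¬p1 ∧ ((p2 ∧ p3) ∨ (¬p3 → p2))) = min(0.28, 1) = 0.28
(((p2 ∧ p1) ∧ p3) → (¬p1 ∧ ((p2 ∧ p3) ∨ (¬p3 → p2)))): min(1, 1 − 0.72 + 0.28) = 0.56
(p2 → p2): min(1, 1 − 0.96 + 0.96) = 1
((p2 → p2) ∨ p3) = max(1, 0.88) = 1
¬p2: Łukasiewicz ¬ gives 1 − 0.96 = 0.04
(((p2 → p2) ∨ p3) ∨ ¬p2) = max(1, 0.04) = 1
((((p2 ∧ p1) ∧ p3) → (¬p1 ∧ ((p2 ∧ p3) ∨ (¬p3 → p2)))) → (((p2 → p2) ∨ p3) ∨ ¬p2)): min(1, 1 − 0.56 + 1) = 1
(p3 ∨ p3) = max(0.88, 0.88) = 0.88
(((((p2 ∧ p1) ∧ p3) → (¬p1 ∧ ((p2 ∧ p3) ∨ (¬p3 → p2)))) → (((p2 → p2) ∨ p3) ∨ ¬p2)) → (p3 ∨ p3)): min(1, 1 − 1 + 0.88) = 0.88

0.88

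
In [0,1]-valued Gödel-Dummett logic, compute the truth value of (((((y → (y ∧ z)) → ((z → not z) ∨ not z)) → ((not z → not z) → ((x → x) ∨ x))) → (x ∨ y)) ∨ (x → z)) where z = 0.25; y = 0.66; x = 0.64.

0.66

(y ∧ z) = min(0.66, 0.25) = 0.25
(y → (y ∧ z)): 0.66 > 0.25, so result = 0.25
not z: Gödel ¬ of 0.25 = 0 (operand ≠ 0)
(z → not z): 0.25 > 0, so result = 0
not z: Gödel ¬ of 0.25 = 0 (operand ≠ 0)
((z → not z) ∨ not z) = max(0, 0) = 0
((y → (y ∧ z)) → ((z → not z) ∨ not z)): 0.25 > 0, so result = 0
not z: Gödel ¬ of 0.25 = 0 (operand ≠ 0)
not z: Gödel ¬ of 0.25 = 0 (operand ≠ 0)
(not z → not z): 0 ≤ 0, so result = 1
(x → x): 0.64 ≤ 0.64, so result = 1
((x → x) ∨ x) = max(1, 0.64) = 1
((not z → not z) → ((x → x) ∨ x)): 1 ≤ 1, so result = 1
(((y → (y ∧ z)) → ((z → not z) ∨ not z)) → ((not z → not z) → ((x → x) ∨ x))): 0 ≤ 1, so result = 1
(x ∨ y) = max(0.64, 0.66) = 0.66
((((y → (y ∧ z)) → ((z → not z) ∨ not z)) → ((not z → not z) → ((x → x) ∨ x))) → (x ∨ y)): 1 > 0.66, so result = 0.66
(x → z): 0.64 > 0.25, so result = 0.25
(((((y → (y ∧ z)) → ((z → not z) ∨ not z)) → ((not z → not z) → ((x → x) ∨ x))) → (x ∨ y)) ∨ (x → z)) = max(0.66, 0.25) = 0.66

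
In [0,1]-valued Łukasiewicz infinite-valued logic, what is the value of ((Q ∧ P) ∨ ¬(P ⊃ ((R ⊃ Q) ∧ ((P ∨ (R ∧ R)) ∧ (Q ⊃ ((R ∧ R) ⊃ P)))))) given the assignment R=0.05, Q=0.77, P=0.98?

(Q ∧ P) = min(0.77, 0.98) = 0.77
(R ⊃ Q): min(1, 1 − 0.05 + 0.77) = 1
(R ∧ R) = min(0.05, 0.05) = 0.05
(P ∨ (R ∧ R)) = max(0.98, 0.05) = 0.98
(R ∧ R) = min(0.05, 0.05) = 0.05
((R ∧ R) ⊃ P): min(1, 1 − 0.05 + 0.98) = 1
(Q ⊃ ((R ∧ R) ⊃ P)): min(1, 1 − 0.77 + 1) = 1
((P ∨ (R ∧ R)) ∧ (Q ⊃ ((R ∧ R) ⊃ P))) = min(0.98, 1) = 0.98
((R ⊃ Q) ∧ ((P ∨ (R ∧ R)) ∧ (Q ⊃ ((R ∧ R) ⊃ P)))) = min(1, 0.98) = 0.98
(P ⊃ ((R ⊃ Q) ∧ ((P ∨ (R ∧ R)) ∧ (Q ⊃ ((R ∧ R) ⊃ P))))): min(1, 1 − 0.98 + 0.98) = 1
¬(P ⊃ ((R ⊃ Q) ∧ ((P ∨ (R ∧ R)) ∧ (Q ⊃ ((R ∧ R) ⊃ P))))): Łukasiewicz ¬ gives 1 − 1 = 0
((Q ∧ P) ∨ ¬(P ⊃ ((R ⊃ Q) ∧ ((P ∨ (R ∧ R)) ∧ (Q ⊃ ((R ∧ R) ⊃ P)))))) = max(0.77, 0) = 0.77

0.77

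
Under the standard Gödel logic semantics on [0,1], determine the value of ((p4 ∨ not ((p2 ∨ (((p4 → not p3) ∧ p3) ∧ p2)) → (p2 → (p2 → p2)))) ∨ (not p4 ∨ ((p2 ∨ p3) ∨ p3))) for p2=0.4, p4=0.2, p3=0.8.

0.80

not p3: Gödel ¬ of 0.8 = 0 (operand ≠ 0)
(p4 → not p3): 0.2 > 0, so result = 0
((p4 → not p3) ∧ p3) = min(0, 0.8) = 0
(((p4 → not p3) ∧ p3) ∧ p2) = min(0, 0.4) = 0
(p2 ∨ (((p4 → not p3) ∧ p3) ∧ p2)) = max(0.4, 0) = 0.4
(p2 → p2): 0.4 ≤ 0.4, so result = 1
(p2 → (p2 → p2)): 0.4 ≤ 1, so result = 1
((p2 ∨ (((p4 → not p3) ∧ p3) ∧ p2)) → (p2 → (p2 → p2))): 0.4 ≤ 1, so result = 1
not ((p2 ∨ (((p4 → not p3) ∧ p3) ∧ p2)) → (p2 → (p2 → p2))): Gödel ¬ of 1 = 0 (operand ≠ 0)
(p4 ∨ not ((p2 ∨ (((p4 → not p3) ∧ p3) ∧ p2)) → (p2 → (p2 → p2)))) = max(0.2, 0) = 0.2
not p4: Gödel ¬ of 0.2 = 0 (operand ≠ 0)
(p2 ∨ p3) = max(0.4, 0.8) = 0.8
((p2 ∨ p3) ∨ p3) = max(0.8, 0.8) = 0.8
(not p4 ∨ ((p2 ∨ p3) ∨ p3)) = max(0, 0.8) = 0.8
((p4 ∨ not ((p2 ∨ (((p4 → not p3) ∧ p3) ∧ p2)) → (p2 → (p2 → p2)))) ∨ (not p4 ∨ ((p2 ∨ p3) ∨ p3))) = max(0.2, 0.8) = 0.8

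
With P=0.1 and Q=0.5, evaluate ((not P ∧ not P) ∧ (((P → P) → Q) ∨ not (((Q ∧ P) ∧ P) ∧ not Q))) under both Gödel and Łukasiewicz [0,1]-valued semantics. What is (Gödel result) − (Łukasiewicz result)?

Gödel evaluation:
  not P: Gödel ¬ of 0.1 = 0 (operand ≠ 0)
  not P: Gödel ¬ of 0.1 = 0 (operand ≠ 0)
  (not P ∧ not P) = min(0, 0) = 0
  (P → P): 0.1 ≤ 0.1, so result = 1
  ((P → P) → Q): 1 > 0.5, so result = 0.5
  (Q ∧ P) = min(0.5, 0.1) = 0.1
  ((Q ∧ P) ∧ P) = min(0.1, 0.1) = 0.1
  not Q: Gödel ¬ of 0.5 = 0 (operand ≠ 0)
  (((Q ∧ P) ∧ P) ∧ not Q) = min(0.1, 0) = 0
  not (((Q ∧ P) ∧ P) ∧ not Q): Gödel ¬ of 0 = 1 (operand is 0)
  (((P → P) → Q) ∨ not (((Q ∧ P) ∧ P) ∧ not Q)) = max(0.5, 1) = 1
  ((not P ∧ not P) ∧ (((P → P) → Q) ∨ not (((Q ∧ P) ∧ P) ∧ not Q))) = min(0, 1) = 0
  Gödel value = 0
Łukasiewicz evaluation:
  not P: Łukasiewicz ¬ gives 1 − 0.1 = 0.9
  not P: Łukasiewicz ¬ gives 1 − 0.1 = 0.9
  (not P ∧ not P) = min(0.9, 0.9) = 0.9
  (P → P): min(1, 1 − 0.1 + 0.1) = 1
  ((P → P) → Q): min(1, 1 − 1 + 0.5) = 0.5
  (Q ∧ P) = min(0.5, 0.1) = 0.1
  ((Q ∧ P) ∧ P) = min(0.1, 0.1) = 0.1
  not Q: Łukasiewicz ¬ gives 1 − 0.5 = 0.5
  (((Q ∧ P) ∧ P) ∧ not Q) = min(0.1, 0.5) = 0.1
  not (((Q ∧ P) ∧ P) ∧ not Q): Łukasiewicz ¬ gives 1 − 0.1 = 0.9
  (((P → P) → Q) ∨ not (((Q ∧ P) ∧ P) ∧ not Q)) = max(0.5, 0.9) = 0.9
  ((not P ∧ not P) ∧ (((P → P) → Q) ∨ not (((Q ∧ P) ∧ P) ∧ not Q))) = min(0.9, 0.9) = 0.9
  Łukasiewicz value = 0.9
Difference: 0 − 0.9 = -0.90

-0.90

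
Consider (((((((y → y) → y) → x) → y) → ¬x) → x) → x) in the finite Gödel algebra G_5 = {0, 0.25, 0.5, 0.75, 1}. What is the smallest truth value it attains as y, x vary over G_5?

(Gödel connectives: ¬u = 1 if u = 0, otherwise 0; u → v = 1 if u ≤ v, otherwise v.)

The minimum is attained at y = 0.25, x = 0.25:
  (y → y): 0.25 ≤ 0.25, so result = 1
  ((y → y) → y): 1 > 0.25, so result = 0.25
  (((y → y) → y) → x): 0.25 ≤ 0.25, so result = 1
  ((((y → y) → y) → x) → y): 1 > 0.25, so result = 0.25
  ¬x: Gödel ¬ of 0.25 = 0 (operand ≠ 0)
  (((((y → y) → y) → x) → y) → ¬x): 0.25 > 0, so result = 0
  ((((((y → y) → y) → x) → y) → ¬x) → x): 0 ≤ 0.25, so result = 1
  (((((((y → y) → y) → x) → y) → ¬x) → x) → x): 1 > 0.25, so result = 0.25
Checking all 25 assignments confirms none give a value below 0.25.

0.25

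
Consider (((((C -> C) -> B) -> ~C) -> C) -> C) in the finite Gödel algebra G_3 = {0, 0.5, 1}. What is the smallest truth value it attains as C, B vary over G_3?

0.50

The minimum is attained at C = 0.5, B = 0.5:
  (C -> C): 0.5 ≤ 0.5, so result = 1
  ((C -> C) -> B): 1 > 0.5, so result = 0.5
  ~C: Gödel ¬ of 0.5 = 0 (operand ≠ 0)
  (((C -> C) -> B) -> ~C): 0.5 > 0, so result = 0
  ((((C -> C) -> B) -> ~C) -> C): 0 ≤ 0.5, so result = 1
  (((((C -> C) -> B) -> ~C) -> C) -> C): 1 > 0.5, so result = 0.5
Checking all 9 assignments confirms none give a value below 0.50.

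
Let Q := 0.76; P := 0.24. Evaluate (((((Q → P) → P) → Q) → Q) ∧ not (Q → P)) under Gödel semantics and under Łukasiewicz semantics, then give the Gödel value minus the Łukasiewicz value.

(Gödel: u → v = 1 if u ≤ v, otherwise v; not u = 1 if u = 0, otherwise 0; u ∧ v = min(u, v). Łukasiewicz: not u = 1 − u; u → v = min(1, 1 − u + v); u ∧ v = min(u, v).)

Gödel evaluation:
  (Q → P): 0.76 > 0.24, so result = 0.24
  ((Q → P) → P): 0.24 ≤ 0.24, so result = 1
  (((Q → P) → P) → Q): 1 > 0.76, so result = 0.76
  ((((Q → P) → P) → Q) → Q): 0.76 ≤ 0.76, so result = 1
  (Q → P): 0.76 > 0.24, so result = 0.24
  not (Q → P): Gödel ¬ of 0.24 = 0 (operand ≠ 0)
  (((((Q → P) → P) → Q) → Q) ∧ not (Q → P)) = min(1, 0) = 0
  Gödel value = 0
Łukasiewicz evaluation:
  (Q → P): min(1, 1 − 0.76 + 0.24) = 0.48
  ((Q → P) → P): min(1, 1 − 0.48 + 0.24) = 0.76
  (((Q → P) → P) → Q): min(1, 1 − 0.76 + 0.76) = 1
  ((((Q → P) → P) → Q) → Q): min(1, 1 − 1 + 0.76) = 0.76
  (Q → P): min(1, 1 − 0.76 + 0.24) = 0.48
  not (Q → P): Łukasiewicz ¬ gives 1 − 0.48 = 0.52
  (((((Q → P) → P) → Q) → Q) ∧ not (Q → P)) = min(0.76, 0.52) = 0.52
  Łukasiewicz value = 0.52
Difference: 0 − 0.52 = -0.52

-0.52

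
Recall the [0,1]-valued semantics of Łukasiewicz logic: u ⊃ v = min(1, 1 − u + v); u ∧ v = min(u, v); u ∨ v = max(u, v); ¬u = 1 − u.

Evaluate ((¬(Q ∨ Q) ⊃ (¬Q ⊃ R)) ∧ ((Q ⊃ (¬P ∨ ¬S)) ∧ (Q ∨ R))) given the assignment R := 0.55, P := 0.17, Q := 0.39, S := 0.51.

0.55

(Q ∨ Q) = max(0.39, 0.39) = 0.39
¬(Q ∨ Q): Łukasiewicz ¬ gives 1 − 0.39 = 0.61
¬Q: Łukasiewicz ¬ gives 1 − 0.39 = 0.61
(¬Q ⊃ R): min(1, 1 − 0.61 + 0.55) = 0.94
(¬(Q ∨ Q) ⊃ (¬Q ⊃ R)): min(1, 1 − 0.61 + 0.94) = 1
¬P: Łukasiewicz ¬ gives 1 − 0.17 = 0.83
¬S: Łukasiewicz ¬ gives 1 − 0.51 = 0.49
(¬P ∨ ¬S) = max(0.83, 0.49) = 0.83
(Q ⊃ (¬P ∨ ¬S)): min(1, 1 − 0.39 + 0.83) = 1
(Q ∨ R) = max(0.39, 0.55) = 0.55
((Q ⊃ (¬P ∨ ¬S)) ∧ (Q ∨ R)) = min(1, 0.55) = 0.55
((¬(Q ∨ Q) ⊃ (¬Q ⊃ R)) ∧ ((Q ⊃ (¬P ∨ ¬S)) ∧ (Q ∨ R))) = min(1, 0.55) = 0.55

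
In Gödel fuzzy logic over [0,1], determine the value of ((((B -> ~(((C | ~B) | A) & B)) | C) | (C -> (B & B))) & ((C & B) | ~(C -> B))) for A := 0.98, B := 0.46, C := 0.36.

~B: Gödel ¬ of 0.46 = 0 (operand ≠ 0)
(C | ~B) = max(0.36, 0) = 0.36
((C | ~B) | A) = max(0.36, 0.98) = 0.98
(((C | ~B) | A) & B) = min(0.98, 0.46) = 0.46
~(((C | ~B) | A) & B): Gödel ¬ of 0.46 = 0 (operand ≠ 0)
(B -> ~(((C | ~B) | A) & B)): 0.46 > 0, so result = 0
((B -> ~(((C | ~B) | A) & B)) | C) = max(0, 0.36) = 0.36
(B & B) = min(0.46, 0.46) = 0.46
(C -> (B & B)): 0.36 ≤ 0.46, so result = 1
(((B -> ~(((C | ~B) | A) & B)) | C) | (C -> (B & B))) = max(0.36, 1) = 1
(C & B) = min(0.36, 0.46) = 0.36
(C -> B): 0.36 ≤ 0.46, so result = 1
~(C -> B): Gödel ¬ of 1 = 0 (operand ≠ 0)
((C & B) | ~(C -> B)) = max(0.36, 0) = 0.36
((((B -> ~(((C | ~B) | A) & B)) | C) | (C -> (B & B))) & ((C & B) | ~(C -> B))) = min(1, 0.36) = 0.36

0.36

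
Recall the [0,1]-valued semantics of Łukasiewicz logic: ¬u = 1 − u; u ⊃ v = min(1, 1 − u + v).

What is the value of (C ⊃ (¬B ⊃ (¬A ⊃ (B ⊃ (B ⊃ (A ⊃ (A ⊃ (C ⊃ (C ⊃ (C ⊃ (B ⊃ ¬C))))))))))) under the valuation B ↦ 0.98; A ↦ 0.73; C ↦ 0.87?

¬B: Łukasiewicz ¬ gives 1 − 0.98 = 0.02
¬A: Łukasiewicz ¬ gives 1 − 0.73 = 0.27
¬C: Łukasiewicz ¬ gives 1 − 0.87 = 0.13
(B ⊃ ¬C): min(1, 1 − 0.98 + 0.13) = 0.15
(C ⊃ (B ⊃ ¬C)): min(1, 1 − 0.87 + 0.15) = 0.28
(C ⊃ (C ⊃ (B ⊃ ¬C))): min(1, 1 − 0.87 + 0.28) = 0.41
(C ⊃ (C ⊃ (C ⊃ (B ⊃ ¬C)))): min(1, 1 − 0.87 + 0.41) = 0.54
(A ⊃ (C ⊃ (C ⊃ (C ⊃ (B ⊃ ¬C))))): min(1, 1 − 0.73 + 0.54) = 0.81
(A ⊃ (A ⊃ (C ⊃ (C ⊃ (C ⊃ (B ⊃ ¬C)))))): min(1, 1 − 0.73 + 0.81) = 1
(B ⊃ (A ⊃ (A ⊃ (C ⊃ (C ⊃ (C ⊃ (B ⊃ ¬C))))))): min(1, 1 − 0.98 + 1) = 1
(B ⊃ (B ⊃ (A ⊃ (A ⊃ (C ⊃ (C ⊃ (C ⊃ (B ⊃ ¬C)))))))): min(1, 1 − 0.98 + 1) = 1
(¬A ⊃ (B ⊃ (B ⊃ (A ⊃ (A ⊃ (C ⊃ (C ⊃ (C ⊃ (B ⊃ ¬C))))))))): min(1, 1 − 0.27 + 1) = 1
(¬B ⊃ (¬A ⊃ (B ⊃ (B ⊃ (A ⊃ (A ⊃ (C ⊃ (C ⊃ (C ⊃ (B ⊃ ¬C)))))))))): min(1, 1 − 0.02 + 1) = 1
(C ⊃ (¬B ⊃ (¬A ⊃ (B ⊃ (B ⊃ (A ⊃ (A ⊃ (C ⊃ (C ⊃ (C ⊃ (B ⊃ ¬C))))))))))): min(1, 1 − 0.87 + 1) = 1

1.00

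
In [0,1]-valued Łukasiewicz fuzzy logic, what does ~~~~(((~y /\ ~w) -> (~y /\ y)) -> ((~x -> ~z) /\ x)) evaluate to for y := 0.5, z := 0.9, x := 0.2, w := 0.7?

~y: Łukasiewicz ¬ gives 1 − 0.5 = 0.5
~w: Łukasiewicz ¬ gives 1 − 0.7 = 0.3
(~y /\ ~w) = min(0.5, 0.3) = 0.3
~y: Łukasiewicz ¬ gives 1 − 0.5 = 0.5
(~y /\ y) = min(0.5, 0.5) = 0.5
((~y /\ ~w) -> (~y /\ y)): min(1, 1 − 0.3 + 0.5) = 1
~x: Łukasiewicz ¬ gives 1 − 0.2 = 0.8
~z: Łukasiewicz ¬ gives 1 − 0.9 = 0.1
(~x -> ~z): min(1, 1 − 0.8 + 0.1) = 0.3
((~x -> ~z) /\ x) = min(0.3, 0.2) = 0.2
(((~y /\ ~w) -> (~y /\ y)) -> ((~x -> ~z) /\ x)): min(1, 1 − 1 + 0.2) = 0.2
~(((~y /\ ~w) -> (~y /\ y)) -> ((~x -> ~z) /\ x)): Łukasiewicz ¬ gives 1 − 0.2 = 0.8
~~(((~y /\ ~w) -> (~y /\ y)) -> ((~x -> ~z) /\ x)): Łukasiewicz ¬ gives 1 − 0.8 = 0.2
~~~(((~y /\ ~w) -> (~y /\ y)) -> ((~x -> ~z) /\ x)): Łukasiewicz ¬ gives 1 − 0.2 = 0.8
~~~~(((~y /\ ~w) -> (~y /\ y)) -> ((~x -> ~z) /\ x)): Łukasiewicz ¬ gives 1 − 0.8 = 0.2

0.20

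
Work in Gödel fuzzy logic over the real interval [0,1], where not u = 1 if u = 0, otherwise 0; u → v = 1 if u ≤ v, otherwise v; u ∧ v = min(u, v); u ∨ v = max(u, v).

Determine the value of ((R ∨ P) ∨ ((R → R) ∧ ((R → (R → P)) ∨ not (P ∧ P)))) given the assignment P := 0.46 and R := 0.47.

0.47

(R ∨ P) = max(0.47, 0.46) = 0.47
(R → R): 0.47 ≤ 0.47, so result = 1
(R → P): 0.47 > 0.46, so result = 0.46
(R → (R → P)): 0.47 > 0.46, so result = 0.46
(P ∧ P) = min(0.46, 0.46) = 0.46
not (P ∧ P): Gödel ¬ of 0.46 = 0 (operand ≠ 0)
((R → (R → P)) ∨ not (P ∧ P)) = max(0.46, 0) = 0.46
((R → R) ∧ ((R → (R → P)) ∨ not (P ∧ P))) = min(1, 0.46) = 0.46
((R ∨ P) ∨ ((R → R) ∧ ((R → (R → P)) ∨ not (P ∧ P)))) = max(0.47, 0.46) = 0.47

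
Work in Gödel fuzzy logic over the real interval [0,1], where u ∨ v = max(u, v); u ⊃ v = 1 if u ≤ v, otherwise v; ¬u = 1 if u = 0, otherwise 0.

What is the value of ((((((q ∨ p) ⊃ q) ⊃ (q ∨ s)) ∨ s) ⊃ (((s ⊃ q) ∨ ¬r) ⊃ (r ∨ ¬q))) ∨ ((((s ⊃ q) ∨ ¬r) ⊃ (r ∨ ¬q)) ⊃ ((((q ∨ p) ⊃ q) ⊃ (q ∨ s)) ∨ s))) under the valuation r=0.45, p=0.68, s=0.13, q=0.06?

(q ∨ p) = max(0.06, 0.68) = 0.68
((q ∨ p) ⊃ q): 0.68 > 0.06, so result = 0.06
(q ∨ s) = max(0.06, 0.13) = 0.13
(((q ∨ p) ⊃ q) ⊃ (q ∨ s)): 0.06 ≤ 0.13, so result = 1
((((q ∨ p) ⊃ q) ⊃ (q ∨ s)) ∨ s) = max(1, 0.13) = 1
(s ⊃ q): 0.13 > 0.06, so result = 0.06
¬r: Gödel ¬ of 0.45 = 0 (operand ≠ 0)
((s ⊃ q) ∨ ¬r) = max(0.06, 0) = 0.06
¬q: Gödel ¬ of 0.06 = 0 (operand ≠ 0)
(r ∨ ¬q) = max(0.45, 0) = 0.45
(((s ⊃ q) ∨ ¬r) ⊃ (r ∨ ¬q)): 0.06 ≤ 0.45, so result = 1
(((((q ∨ p) ⊃ q) ⊃ (q ∨ s)) ∨ s) ⊃ (((s ⊃ q) ∨ ¬r) ⊃ (r ∨ ¬q))): 1 ≤ 1, so result = 1
(s ⊃ q): 0.13 > 0.06, so result = 0.06
¬r: Gödel ¬ of 0.45 = 0 (operand ≠ 0)
((s ⊃ q) ∨ ¬r) = max(0.06, 0) = 0.06
¬q: Gödel ¬ of 0.06 = 0 (operand ≠ 0)
(r ∨ ¬q) = max(0.45, 0) = 0.45
(((s ⊃ q) ∨ ¬r) ⊃ (r ∨ ¬q)): 0.06 ≤ 0.45, so result = 1
(q ∨ p) = max(0.06, 0.68) = 0.68
((q ∨ p) ⊃ q): 0.68 > 0.06, so result = 0.06
(q ∨ s) = max(0.06, 0.13) = 0.13
(((q ∨ p) ⊃ q) ⊃ (q ∨ s)): 0.06 ≤ 0.13, so result = 1
((((q ∨ p) ⊃ q) ⊃ (q ∨ s)) ∨ s) = max(1, 0.13) = 1
((((s ⊃ q) ∨ ¬r) ⊃ (r ∨ ¬q)) ⊃ ((((q ∨ p) ⊃ q) ⊃ (q ∨ s)) ∨ s)): 1 ≤ 1, so result = 1
((((((q ∨ p) ⊃ q) ⊃ (q ∨ s)) ∨ s) ⊃ (((s ⊃ q) ∨ ¬r) ⊃ (r ∨ ¬q))) ∨ ((((s ⊃ q) ∨ ¬r) ⊃ (r ∨ ¬q)) ⊃ ((((q ∨ p) ⊃ q) ⊃ (q ∨ s)) ∨ s))) = max(1, 1) = 1

1.00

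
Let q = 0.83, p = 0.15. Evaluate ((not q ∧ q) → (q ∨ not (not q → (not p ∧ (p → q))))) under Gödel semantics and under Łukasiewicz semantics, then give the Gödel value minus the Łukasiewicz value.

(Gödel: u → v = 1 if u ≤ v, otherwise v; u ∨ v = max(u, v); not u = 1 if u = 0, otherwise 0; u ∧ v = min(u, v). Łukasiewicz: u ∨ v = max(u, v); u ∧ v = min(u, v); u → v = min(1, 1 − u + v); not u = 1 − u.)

Gödel evaluation:
  not q: Gödel ¬ of 0.83 = 0 (operand ≠ 0)
  (not q ∧ q) = min(0, 0.83) = 0
  not q: Gödel ¬ of 0.83 = 0 (operand ≠ 0)
  not p: Gödel ¬ of 0.15 = 0 (operand ≠ 0)
  (p → q): 0.15 ≤ 0.83, so result = 1
  (not p ∧ (p → q)) = min(0, 1) = 0
  (not q → (not p ∧ (p → q))): 0 ≤ 0, so result = 1
  not (not q → (not p ∧ (p → q))): Gödel ¬ of 1 = 0 (operand ≠ 0)
  (q ∨ not (not q → (not p ∧ (p → q)))) = max(0.83, 0) = 0.83
  ((not q ∧ q) → (q ∨ not (not q → (not p ∧ (p → q))))): 0 ≤ 0.83, so result = 1
  Gödel value = 1
Łukasiewicz evaluation:
  not q: Łukasiewicz ¬ gives 1 − 0.83 = 0.17
  (not q ∧ q) = min(0.17, 0.83) = 0.17
  not q: Łukasiewicz ¬ gives 1 − 0.83 = 0.17
  not p: Łukasiewicz ¬ gives 1 − 0.15 = 0.85
  (p → q): min(1, 1 − 0.15 + 0.83) = 1
  (not p ∧ (p → q)) = min(0.85, 1) = 0.85
  (not q → (not p ∧ (p → q))): min(1, 1 − 0.17 + 0.85) = 1
  not (not q → (not p ∧ (p → q))): Łukasiewicz ¬ gives 1 − 1 = 0
  (q ∨ not (not q → (not p ∧ (p → q)))) = max(0.83, 0) = 0.83
  ((not q ∧ q) → (q ∨ not (not q → (not p ∧ (p → q))))): min(1, 1 − 0.17 + 0.83) = 1
  Łukasiewicz value = 1
Difference: 1 − 1 = 0.00

0.00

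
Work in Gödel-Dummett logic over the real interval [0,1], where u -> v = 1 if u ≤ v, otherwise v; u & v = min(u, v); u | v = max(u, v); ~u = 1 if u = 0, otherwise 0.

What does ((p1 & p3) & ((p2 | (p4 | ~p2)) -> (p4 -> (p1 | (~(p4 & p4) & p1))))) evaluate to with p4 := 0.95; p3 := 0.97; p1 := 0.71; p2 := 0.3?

0.71

(p1 & p3) = min(0.71, 0.97) = 0.71
~p2: Gödel ¬ of 0.3 = 0 (operand ≠ 0)
(p4 | ~p2) = max(0.95, 0) = 0.95
(p2 | (p4 | ~p2)) = max(0.3, 0.95) = 0.95
(p4 & p4) = min(0.95, 0.95) = 0.95
~(p4 & p4): Gödel ¬ of 0.95 = 0 (operand ≠ 0)
(~(p4 & p4) & p1) = min(0, 0.71) = 0
(p1 | (~(p4 & p4) & p1)) = max(0.71, 0) = 0.71
(p4 -> (p1 | (~(p4 & p4) & p1))): 0.95 > 0.71, so result = 0.71
((p2 | (p4 | ~p2)) -> (p4 -> (p1 | (~(p4 & p4) & p1)))): 0.95 > 0.71, so result = 0.71
((p1 & p3) & ((p2 | (p4 | ~p2)) -> (p4 -> (p1 | (~(p4 & p4) & p1))))) = min(0.71, 0.71) = 0.71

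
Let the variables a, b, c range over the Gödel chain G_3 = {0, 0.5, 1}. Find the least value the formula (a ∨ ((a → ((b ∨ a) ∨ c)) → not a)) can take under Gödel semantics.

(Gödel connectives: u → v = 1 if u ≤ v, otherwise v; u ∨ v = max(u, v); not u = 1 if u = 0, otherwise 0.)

The minimum is attained at a = 0.5, b = 0, c = 0:
  (b ∨ a) = max(0, 0.5) = 0.5
  ((b ∨ a) ∨ c) = max(0.5, 0) = 0.5
  (a → ((b ∨ a) ∨ c)): 0.5 ≤ 0.5, so result = 1
  not a: Gödel ¬ of 0.5 = 0 (operand ≠ 0)
  ((a → ((b ∨ a) ∨ c)) → not a): 1 > 0, so result = 0
  (a ∨ ((a → ((b ∨ a) ∨ c)) → not a)) = max(0.5, 0) = 0.5
Checking all 27 assignments confirms none give a value below 0.50.

0.50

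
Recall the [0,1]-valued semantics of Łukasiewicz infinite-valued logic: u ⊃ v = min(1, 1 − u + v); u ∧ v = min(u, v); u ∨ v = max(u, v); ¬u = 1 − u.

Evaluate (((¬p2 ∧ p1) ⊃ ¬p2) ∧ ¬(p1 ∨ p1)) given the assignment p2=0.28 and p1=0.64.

0.36

¬p2: Łukasiewicz ¬ gives 1 − 0.28 = 0.72
(¬p2 ∧ p1) = min(0.72, 0.64) = 0.64
¬p2: Łukasiewicz ¬ gives 1 − 0.28 = 0.72
((¬p2 ∧ p1) ⊃ ¬p2): min(1, 1 − 0.64 + 0.72) = 1
(p1 ∨ p1) = max(0.64, 0.64) = 0.64
¬(p1 ∨ p1): Łukasiewicz ¬ gives 1 − 0.64 = 0.36
(((¬p2 ∧ p1) ⊃ ¬p2) ∧ ¬(p1 ∨ p1)) = min(1, 0.36) = 0.36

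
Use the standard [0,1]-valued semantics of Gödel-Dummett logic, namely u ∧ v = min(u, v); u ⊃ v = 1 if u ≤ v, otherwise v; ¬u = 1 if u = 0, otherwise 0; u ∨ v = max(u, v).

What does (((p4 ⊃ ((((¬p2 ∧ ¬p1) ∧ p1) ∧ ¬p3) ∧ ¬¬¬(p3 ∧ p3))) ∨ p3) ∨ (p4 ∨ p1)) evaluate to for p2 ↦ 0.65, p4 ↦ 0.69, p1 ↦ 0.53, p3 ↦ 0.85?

0.85

¬p2: Gödel ¬ of 0.65 = 0 (operand ≠ 0)
¬p1: Gödel ¬ of 0.53 = 0 (operand ≠ 0)
(¬p2 ∧ ¬p1) = min(0, 0) = 0
((¬p2 ∧ ¬p1) ∧ p1) = min(0, 0.53) = 0
¬p3: Gödel ¬ of 0.85 = 0 (operand ≠ 0)
(((¬p2 ∧ ¬p1) ∧ p1) ∧ ¬p3) = min(0, 0) = 0
(p3 ∧ p3) = min(0.85, 0.85) = 0.85
¬(p3 ∧ p3): Gödel ¬ of 0.85 = 0 (operand ≠ 0)
¬¬(p3 ∧ p3): Gödel ¬ of 0 = 1 (operand is 0)
¬¬¬(p3 ∧ p3): Gödel ¬ of 1 = 0 (operand ≠ 0)
((((¬p2 ∧ ¬p1) ∧ p1) ∧ ¬p3) ∧ ¬¬¬(p3 ∧ p3)) = min(0, 0) = 0
(p4 ⊃ ((((¬p2 ∧ ¬p1) ∧ p1) ∧ ¬p3) ∧ ¬¬¬(p3 ∧ p3))): 0.69 > 0, so result = 0
((p4 ⊃ ((((¬p2 ∧ ¬p1) ∧ p1) ∧ ¬p3) ∧ ¬¬¬(p3 ∧ p3))) ∨ p3) = max(0, 0.85) = 0.85
(p4 ∨ p1) = max(0.69, 0.53) = 0.69
(((p4 ⊃ ((((¬p2 ∧ ¬p1) ∧ p1) ∧ ¬p3) ∧ ¬¬¬(p3 ∧ p3))) ∨ p3) ∨ (p4 ∨ p1)) = max(0.85, 0.69) = 0.85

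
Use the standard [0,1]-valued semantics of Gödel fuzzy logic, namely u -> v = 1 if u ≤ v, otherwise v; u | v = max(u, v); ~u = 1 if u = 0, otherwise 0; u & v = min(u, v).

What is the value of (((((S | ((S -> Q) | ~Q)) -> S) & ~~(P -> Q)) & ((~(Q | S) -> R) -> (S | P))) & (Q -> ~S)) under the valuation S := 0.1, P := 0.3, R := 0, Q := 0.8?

0.00

(S -> Q): 0.1 ≤ 0.8, so result = 1
~Q: Gödel ¬ of 0.8 = 0 (operand ≠ 0)
((S -> Q) | ~Q) = max(1, 0) = 1
(S | ((S -> Q) | ~Q)) = max(0.1, 1) = 1
((S | ((S -> Q) | ~Q)) -> S): 1 > 0.1, so result = 0.1
(P -> Q): 0.3 ≤ 0.8, so result = 1
~(P -> Q): Gödel ¬ of 1 = 0 (operand ≠ 0)
~~(P -> Q): Gödel ¬ of 0 = 1 (operand is 0)
(((S | ((S -> Q) | ~Q)) -> S) & ~~(P -> Q)) = min(0.1, 1) = 0.1
(Q | S) = max(0.8, 0.1) = 0.8
~(Q | S): Gödel ¬ of 0.8 = 0 (operand ≠ 0)
(~(Q | S) -> R): 0 ≤ 0, so result = 1
(S | P) = max(0.1, 0.3) = 0.3
((~(Q | S) -> R) -> (S | P)): 1 > 0.3, so result = 0.3
((((S | ((S -> Q) | ~Q)) -> S) & ~~(P -> Q)) & ((~(Q | S) -> R) -> (S | P))) = min(0.1, 0.3) = 0.1
~S: Gödel ¬ of 0.1 = 0 (operand ≠ 0)
(Q -> ~S): 0.8 > 0, so result = 0
(((((S | ((S -> Q) | ~Q)) -> S) & ~~(P -> Q)) & ((~(Q | S) -> R) -> (S | P))) & (Q -> ~S)) = min(0.1, 0) = 0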